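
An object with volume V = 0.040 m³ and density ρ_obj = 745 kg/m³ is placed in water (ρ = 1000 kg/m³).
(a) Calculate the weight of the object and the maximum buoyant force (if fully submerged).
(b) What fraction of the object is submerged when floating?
(a) W=rho_obj*g*V=745*9.81*0.040=292.3 N; F_B(max)=rho*g*V=1000*9.81*0.040=392.4 N
(b) Floating fraction=rho_obj/rho=745/1000=0.745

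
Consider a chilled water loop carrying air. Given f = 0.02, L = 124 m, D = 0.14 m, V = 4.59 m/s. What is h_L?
Formula: h_L = f \frac{L}{D} \frac{V^2}{2g}
h_L = 0.02·(124/0.14)·4.59²/(2·9.81) = 19.02 m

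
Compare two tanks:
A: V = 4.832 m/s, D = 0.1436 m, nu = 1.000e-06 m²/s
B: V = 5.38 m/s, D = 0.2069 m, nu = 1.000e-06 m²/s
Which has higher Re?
Re(A) = 693875, Re(B) = 1.113e+06. Answer: B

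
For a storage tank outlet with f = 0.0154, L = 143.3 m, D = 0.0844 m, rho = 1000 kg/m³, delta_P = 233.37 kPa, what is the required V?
Formula: \Delta P = f \frac{L}{D} \frac{\rho V^2}{2}
Substituting knowns: 233.37 = 0.0154·(143.3/0.0844)·0.5·1000·V²/1000
Solving for V: V = √((233.37·1000)/(0.0154·(143.3/0.0844)·0.5·1000)) = 4.225 m/s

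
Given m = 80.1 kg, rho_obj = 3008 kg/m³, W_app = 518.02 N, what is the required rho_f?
Formula: W_{app} = mg\left(1 - \frac{\rho_f}{\rho_{obj}}\right)
Substituting knowns: 518.02 = 80.1·9.81·(1 − rho_f/3008)
Solving for rho_f: rho_f = 3008·(1 − 518.02/(80.1·9.81)) = 1025 kg/m³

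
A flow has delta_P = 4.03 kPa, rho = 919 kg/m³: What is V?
Formula: V = \sqrt{\frac{2 \Delta P}{\rho}}
V = √(2·(4.03·1000)/919) = 2.961 m/s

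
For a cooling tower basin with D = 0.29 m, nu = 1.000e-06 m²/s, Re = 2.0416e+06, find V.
Formula: Re = \frac{V D}{\nu}
Substituting knowns: 2.0416e+06 = V·0.29/1.000e-06
Solving for V: V = 2.0416e+06·1.000e-06/0.29 = 7.04 m/s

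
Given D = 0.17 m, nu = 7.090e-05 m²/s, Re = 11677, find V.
Formula: Re = \frac{V D}{\nu}
Substituting knowns: 11677 = V·0.17/7.090e-05
Solving for V: V = 11677·7.090e-05/0.17 = 4.87 m/s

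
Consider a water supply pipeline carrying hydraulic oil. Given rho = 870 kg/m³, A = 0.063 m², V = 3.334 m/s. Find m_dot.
Formula: \dot{m} = \rho A V
m_dot = 870·0.063·3.334 = 182.7 kg/s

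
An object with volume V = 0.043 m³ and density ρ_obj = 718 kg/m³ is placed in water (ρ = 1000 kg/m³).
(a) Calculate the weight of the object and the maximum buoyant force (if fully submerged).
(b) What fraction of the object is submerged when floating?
(a) W=rho_obj*g*V=718*9.81*0.043=302.9 N; F_B(max)=rho*g*V=1000*9.81*0.043=421.8 N
(b) Floating fraction=rho_obj/rho=718/1000=0.718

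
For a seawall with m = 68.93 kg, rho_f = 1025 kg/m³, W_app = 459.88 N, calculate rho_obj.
Formula: W_{app} = mg\left(1 - \frac{\rho_f}{\rho_{obj}}\right)
Substituting knowns: 459.88 = 68.93·9.81·(1 − 1025/rho_obj)
Solving for rho_obj: rho_obj = 1025/(1 − 459.88/(68.93·9.81)) = 3204 kg/m³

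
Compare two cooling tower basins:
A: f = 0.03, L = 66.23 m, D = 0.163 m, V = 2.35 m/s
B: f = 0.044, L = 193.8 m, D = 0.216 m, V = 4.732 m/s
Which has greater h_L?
h_L(A) = 3.431 m, h_L(B) = 45.06 m. Answer: B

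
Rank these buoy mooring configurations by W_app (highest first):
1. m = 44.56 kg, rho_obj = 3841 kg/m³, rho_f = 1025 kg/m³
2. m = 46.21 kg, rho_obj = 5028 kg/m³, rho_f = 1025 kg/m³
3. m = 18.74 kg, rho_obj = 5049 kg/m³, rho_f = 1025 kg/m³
Case 1: W_app = 320.5 N
Case 2: W_app = 360.9 N
Case 3: W_app = 146.5 N
Ranking (highest first): 2, 1, 3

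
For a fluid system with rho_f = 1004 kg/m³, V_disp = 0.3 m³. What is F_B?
Formula: F_B = \rho_f g V_{disp}
F_B = 1004·9.81·0.3 = 2955 N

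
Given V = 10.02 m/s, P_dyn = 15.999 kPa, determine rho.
Formula: P_{dyn} = \frac{1}{2} \rho V^2
Substituting knowns: 15.999 = 0.5·rho·10.02²/1000
Solving for rho: rho = 2·(15.999·1000)/10.02² = 318.7 kg/m³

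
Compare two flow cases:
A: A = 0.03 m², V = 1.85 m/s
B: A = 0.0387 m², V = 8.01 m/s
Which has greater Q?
Q(A) = 55.5 L/s, Q(B) = 310 L/s. Answer: B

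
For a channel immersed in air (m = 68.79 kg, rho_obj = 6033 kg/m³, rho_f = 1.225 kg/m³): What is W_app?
Formula: W_{app} = mg\left(1 - \frac{\rho_f}{\rho_{obj}}\right)
W_app = 68.79·9.81·(1 − 1.225/6033) = 674.7 N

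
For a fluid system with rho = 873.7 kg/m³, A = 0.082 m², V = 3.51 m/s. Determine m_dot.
Formula: \dot{m} = \rho A V
m_dot = 873.7·0.082·3.51 = 251.5 kg/s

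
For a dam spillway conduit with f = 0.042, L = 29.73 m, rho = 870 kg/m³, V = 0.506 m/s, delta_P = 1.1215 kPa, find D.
Formula: \Delta P = f \frac{L}{D} \frac{\rho V^2}{2}
Substituting knowns: 1.1215 = 0.042·(29.73/D)·0.5·870·0.506²/1000
Solving for D: D = 0.042·29.73·0.5·870·0.506²/(1.1215·1000) = 0.124 m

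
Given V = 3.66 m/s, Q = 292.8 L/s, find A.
Formula: Q = A V
Substituting knowns: 292.8 = A·3.66·1000
Solving for A: A = (292.8/1000)/3.66 = 0.08 m²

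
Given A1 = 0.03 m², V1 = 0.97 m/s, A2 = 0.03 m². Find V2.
Formula: V_2 = \frac{A_1 V_1}{A_2}
V2 = 0.03·0.97/0.03 = 0.97 m/s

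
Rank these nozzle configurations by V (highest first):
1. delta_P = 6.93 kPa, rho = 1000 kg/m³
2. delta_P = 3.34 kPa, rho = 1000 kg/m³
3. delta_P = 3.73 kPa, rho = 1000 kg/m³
Case 1: V = 3.723 m/s
Case 2: V = 2.585 m/s
Case 3: V = 2.731 m/s
Ranking (highest first): 1, 3, 2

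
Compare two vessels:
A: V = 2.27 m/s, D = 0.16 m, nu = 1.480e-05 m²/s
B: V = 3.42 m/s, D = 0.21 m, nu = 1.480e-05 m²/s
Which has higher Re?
Re(A) = 24541, Re(B) = 48527. Answer: B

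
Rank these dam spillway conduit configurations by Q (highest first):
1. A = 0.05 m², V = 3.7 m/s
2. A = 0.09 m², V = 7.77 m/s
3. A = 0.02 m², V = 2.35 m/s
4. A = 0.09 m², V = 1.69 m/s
Case 1: Q = 185 L/s
Case 2: Q = 699.3 L/s
Case 3: Q = 47 L/s
Case 4: Q = 152.1 L/s
Ranking (highest first): 2, 1, 4, 3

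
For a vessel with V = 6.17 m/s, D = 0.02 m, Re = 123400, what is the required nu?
Formula: Re = \frac{V D}{\nu}
Substituting knowns: 123400 = 6.17·0.02/nu
Solving for nu: nu = 6.17·0.02/123400 = 1.000e-06 m²/s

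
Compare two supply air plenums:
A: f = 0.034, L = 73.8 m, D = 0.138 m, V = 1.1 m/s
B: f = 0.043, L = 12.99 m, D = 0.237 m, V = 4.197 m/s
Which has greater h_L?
h_L(A) = 1.121 m, h_L(B) = 2.116 m. Answer: B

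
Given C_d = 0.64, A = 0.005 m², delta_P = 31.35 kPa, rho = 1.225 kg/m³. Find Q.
Formula: Q = C_d A \sqrt{\frac{2 \Delta P}{\rho}}
Q = 0.64·0.005·√(2·(31.35·1000)/1.225)·1000 = 724 L/s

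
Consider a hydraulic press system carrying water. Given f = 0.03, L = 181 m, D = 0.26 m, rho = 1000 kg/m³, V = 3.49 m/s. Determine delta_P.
Formula: \Delta P = f \frac{L}{D} \frac{\rho V^2}{2}
delta_P = 0.03·(181/0.26)·0.5·1000·3.49²/1000 = 127.2 kPa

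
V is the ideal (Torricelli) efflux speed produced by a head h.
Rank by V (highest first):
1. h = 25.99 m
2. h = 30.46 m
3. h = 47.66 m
Case 1: V = 22.58 m/s
Case 2: V = 24.45 m/s
Case 3: V = 30.58 m/s
Ranking (highest first): 3, 2, 1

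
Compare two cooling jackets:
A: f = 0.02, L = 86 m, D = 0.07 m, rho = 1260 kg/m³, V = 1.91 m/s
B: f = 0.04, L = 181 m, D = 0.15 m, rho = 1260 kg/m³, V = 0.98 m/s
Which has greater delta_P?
delta_P(A) = 56.47 kPa, delta_P(B) = 29.2 kPa. Answer: A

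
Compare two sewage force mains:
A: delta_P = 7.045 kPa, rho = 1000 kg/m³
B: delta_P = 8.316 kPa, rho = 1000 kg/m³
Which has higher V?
V(A) = 3.754 m/s, V(B) = 4.078 m/s. Answer: B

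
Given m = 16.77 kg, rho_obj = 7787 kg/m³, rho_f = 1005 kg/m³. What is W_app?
Formula: W_{app} = mg\left(1 - \frac{\rho_f}{\rho_{obj}}\right)
W_app = 16.77·9.81·(1 − 1005/7787) = 143.3 N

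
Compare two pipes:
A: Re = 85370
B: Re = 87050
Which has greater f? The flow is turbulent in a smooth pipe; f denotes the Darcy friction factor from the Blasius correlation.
f(A) = 0.01849, f(B) = 0.0184. Answer: A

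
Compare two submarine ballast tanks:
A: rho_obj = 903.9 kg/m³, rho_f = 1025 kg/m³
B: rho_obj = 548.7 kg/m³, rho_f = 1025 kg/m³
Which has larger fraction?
fraction(A) = 0.8819, fraction(B) = 0.5353. Answer: A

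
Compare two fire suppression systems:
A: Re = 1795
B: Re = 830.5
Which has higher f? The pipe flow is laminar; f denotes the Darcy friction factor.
f(A) = 0.03565, f(B) = 0.07706. Answer: B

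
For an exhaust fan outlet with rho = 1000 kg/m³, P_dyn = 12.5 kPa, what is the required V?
Formula: P_{dyn} = \frac{1}{2} \rho V^2
Substituting knowns: 12.5 = 0.5·1000·V²/1000
Solving for V: V = √(2·(12.5·1000)/1000) = 5 m/s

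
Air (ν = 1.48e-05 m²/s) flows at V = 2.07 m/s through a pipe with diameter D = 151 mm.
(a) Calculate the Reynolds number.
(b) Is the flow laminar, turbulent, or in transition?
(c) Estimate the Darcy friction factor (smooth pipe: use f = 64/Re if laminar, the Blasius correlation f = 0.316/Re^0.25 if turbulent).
(a) Re = V·D/ν = 2.07·0.151/1.48e-05 = 21120
(b) Flow regime: turbulent (Re > 4000)
(c) Friction factor: f = 0.316/Re^0.25 = 0.316/21120^0.25 = 0.02621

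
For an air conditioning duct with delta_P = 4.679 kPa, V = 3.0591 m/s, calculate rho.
Formula: V = \sqrt{\frac{2 \Delta P}{\rho}}
Substituting knowns: 3.0591 = √(2·(4.679·1000)/rho)
Solving for rho: rho = 2·(4.679·1000)/3.0591² = 1000 kg/m³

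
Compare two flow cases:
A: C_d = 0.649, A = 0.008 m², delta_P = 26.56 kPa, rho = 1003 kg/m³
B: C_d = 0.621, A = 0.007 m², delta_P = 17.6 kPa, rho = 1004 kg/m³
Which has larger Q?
Q(A) = 37.78 L/s, Q(B) = 25.74 L/s. Answer: A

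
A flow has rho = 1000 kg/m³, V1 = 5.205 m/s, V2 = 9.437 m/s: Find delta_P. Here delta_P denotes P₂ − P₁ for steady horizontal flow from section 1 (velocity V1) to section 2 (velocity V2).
Formula: \Delta P = \frac{1}{2} \rho (V_1^2 - V_2^2)
delta_P = 0.5·1000·(5.205² − 9.437²)/1000 = -30.98 kPa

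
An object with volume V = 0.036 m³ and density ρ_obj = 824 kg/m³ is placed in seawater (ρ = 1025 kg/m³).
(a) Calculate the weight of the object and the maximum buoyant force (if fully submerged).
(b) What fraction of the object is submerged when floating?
(a) W=rho_obj*g*V=824*9.81*0.036=291.0 N; F_B(max)=rho*g*V=1025*9.81*0.036=362.0 N
(b) Floating fraction=rho_obj/rho=824/1025=0.804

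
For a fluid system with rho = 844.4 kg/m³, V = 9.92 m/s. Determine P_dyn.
Formula: P_{dyn} = \frac{1}{2} \rho V^2
P_dyn = 0.5·844.4·9.92²/1000 = 41.55 kPa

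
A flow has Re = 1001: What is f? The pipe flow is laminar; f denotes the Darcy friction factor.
Formula: f = \frac{64}{Re}
f = 64/1001 = 0.06394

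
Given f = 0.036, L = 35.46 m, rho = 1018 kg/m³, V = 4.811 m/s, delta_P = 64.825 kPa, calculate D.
Formula: \Delta P = f \frac{L}{D} \frac{\rho V^2}{2}
Substituting knowns: 64.825 = 0.036·(35.46/D)·0.5·1018·4.811²/1000
Solving for D: D = 0.036·35.46·0.5·1018·4.811²/(64.825·1000) = 0.232 m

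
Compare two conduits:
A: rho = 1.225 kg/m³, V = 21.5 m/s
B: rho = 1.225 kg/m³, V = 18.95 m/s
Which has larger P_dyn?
P_dyn(A) = 0.2831 kPa, P_dyn(B) = 0.22 kPa. Answer: A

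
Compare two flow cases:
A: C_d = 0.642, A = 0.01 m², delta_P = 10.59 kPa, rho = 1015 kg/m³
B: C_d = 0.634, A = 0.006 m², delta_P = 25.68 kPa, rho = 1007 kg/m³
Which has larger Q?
Q(A) = 29.33 L/s, Q(B) = 27.17 L/s. Answer: A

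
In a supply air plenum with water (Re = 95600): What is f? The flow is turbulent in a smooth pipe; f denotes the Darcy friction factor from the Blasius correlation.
Formula: f = \frac{0.316}{Re^{0.25}}
f = 0.316/95600^0.25 = 0.01797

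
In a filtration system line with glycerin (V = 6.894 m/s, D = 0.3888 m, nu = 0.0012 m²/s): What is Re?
Formula: Re = \frac{V D}{\nu}
Re = 6.894·0.3888/0.0012 = 2234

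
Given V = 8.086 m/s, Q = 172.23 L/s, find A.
Formula: Q = A V
Substituting knowns: 172.23 = A·8.086·1000
Solving for A: A = (172.23/1000)/8.086 = 0.0213 m²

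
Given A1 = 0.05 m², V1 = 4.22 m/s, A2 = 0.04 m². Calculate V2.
Formula: V_2 = \frac{A_1 V_1}{A_2}
V2 = 0.05·4.22/0.04 = 5.275 m/s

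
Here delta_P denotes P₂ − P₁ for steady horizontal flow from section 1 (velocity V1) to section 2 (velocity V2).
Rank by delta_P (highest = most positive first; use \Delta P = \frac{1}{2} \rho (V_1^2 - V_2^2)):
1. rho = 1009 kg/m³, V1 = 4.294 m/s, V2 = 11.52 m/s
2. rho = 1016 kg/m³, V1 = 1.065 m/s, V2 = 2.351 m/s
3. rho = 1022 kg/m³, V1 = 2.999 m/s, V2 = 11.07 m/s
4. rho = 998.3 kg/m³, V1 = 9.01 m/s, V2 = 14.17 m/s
Case 1: delta_P = -57.65 kPa
Case 2: delta_P = -2.232 kPa
Case 3: delta_P = -58.02 kPa
Case 4: delta_P = -59.7 kPa
Ranking (highest first): 2, 1, 3, 4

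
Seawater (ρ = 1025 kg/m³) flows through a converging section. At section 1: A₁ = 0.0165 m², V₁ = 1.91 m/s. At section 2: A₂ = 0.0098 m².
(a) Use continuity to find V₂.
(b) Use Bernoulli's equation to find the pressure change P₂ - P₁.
(a) Continuity: A₁V₁=A₂V₂ -> V₂=A₁V₁/A₂=0.0165*1.91/0.0098=3.22 m/s
(b) Bernoulli: P₂-P₁=0.5*rho*(V₁^2-V₂^2)/1000=0.5*1025*(1.91^2-3.22^2)/1000=-3.444 kPa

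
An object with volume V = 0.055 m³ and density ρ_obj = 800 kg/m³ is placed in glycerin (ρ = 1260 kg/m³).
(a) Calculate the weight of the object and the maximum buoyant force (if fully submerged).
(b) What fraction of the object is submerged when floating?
(a) W=rho_obj*g*V=800*9.81*0.055=431.6 N; F_B(max)=rho*g*V=1260*9.81*0.055=679.8 N
(b) Floating fraction=rho_obj/rho=800/1260=0.635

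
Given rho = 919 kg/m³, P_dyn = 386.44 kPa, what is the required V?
Formula: P_{dyn} = \frac{1}{2} \rho V^2
Substituting knowns: 386.44 = 0.5·919·V²/1000
Solving for V: V = √(2·(386.44·1000)/919) = 29 m/s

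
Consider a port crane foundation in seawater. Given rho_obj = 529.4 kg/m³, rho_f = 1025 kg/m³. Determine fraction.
Formula: f_{sub} = \frac{\rho_{obj}}{\rho_f}
fraction = 529.4/1025 = 0.5165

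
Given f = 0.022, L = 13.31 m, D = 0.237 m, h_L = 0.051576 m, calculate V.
Formula: h_L = f \frac{L}{D} \frac{V^2}{2g}
Substituting knowns: 0.051576 = 0.022·(13.31/0.237)·V²/(2·9.81)
Solving for V: V = √(0.051576·2·9.81/(0.022·(13.31/0.237))) = 0.905 m/s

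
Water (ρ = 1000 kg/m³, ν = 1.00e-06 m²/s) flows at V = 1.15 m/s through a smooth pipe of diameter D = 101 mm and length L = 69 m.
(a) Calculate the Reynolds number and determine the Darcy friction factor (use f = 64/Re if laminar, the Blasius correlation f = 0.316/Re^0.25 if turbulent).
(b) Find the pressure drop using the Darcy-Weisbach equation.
(a) Re = V·D/ν = 1.15·0.101/1.00e-06 = 116150 → turbulent (Re > 4000); f = 0.316/Re^0.25 = 0.316/116150^0.25 = 0.017117 (Blasius is strictly valid for Re ≲ 1e5; used here as the smooth-pipe estimate the problem specifies)
(b) Darcy-Weisbach: ΔP = f·(L/D)·½ρV²/1000 = 0.017117·(69/0.101)·½·1000·1.15²/1000 = 7.733 kPa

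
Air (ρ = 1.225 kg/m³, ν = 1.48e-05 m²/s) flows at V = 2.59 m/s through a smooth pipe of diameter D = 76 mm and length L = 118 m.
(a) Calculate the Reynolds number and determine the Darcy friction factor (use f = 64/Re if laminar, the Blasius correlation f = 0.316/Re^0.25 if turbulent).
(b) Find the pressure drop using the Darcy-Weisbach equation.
(a) Re = V·D/ν = 2.59·0.076/1.48e-05 = 13300 → turbulent (Re > 4000); f = 0.316/Re^0.25 = 0.316/13300^0.25 = 0.029426
(b) Darcy-Weisbach: ΔP = f·(L/D)·½ρV²/1000 = 0.029426·(118/0.076)·½·1.225·2.59²/1000 = 0.1877 kPa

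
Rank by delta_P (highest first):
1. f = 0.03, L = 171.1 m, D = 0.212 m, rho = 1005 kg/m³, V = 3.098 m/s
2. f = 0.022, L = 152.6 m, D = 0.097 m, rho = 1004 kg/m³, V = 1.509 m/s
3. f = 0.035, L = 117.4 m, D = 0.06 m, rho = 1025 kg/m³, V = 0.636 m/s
Case 1: delta_P = 116.8 kPa
Case 2: delta_P = 39.56 kPa
Case 3: delta_P = 14.2 kPa
Ranking (highest first): 1, 2, 3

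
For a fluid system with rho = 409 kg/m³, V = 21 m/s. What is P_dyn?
Formula: P_{dyn} = \frac{1}{2} \rho V^2
P_dyn = 0.5·409·21²/1000 = 90.18 kPa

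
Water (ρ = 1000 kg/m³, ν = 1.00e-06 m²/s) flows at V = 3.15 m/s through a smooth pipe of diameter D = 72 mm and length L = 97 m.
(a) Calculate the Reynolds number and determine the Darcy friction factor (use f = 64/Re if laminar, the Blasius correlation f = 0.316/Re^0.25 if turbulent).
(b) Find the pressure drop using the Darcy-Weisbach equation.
(a) Re = V·D/ν = 3.15·0.072/1.00e-06 = 226800 → turbulent (Re > 4000); f = 0.316/Re^0.25 = 0.316/226800^0.25 = 0.01448 (Blasius is strictly valid for Re ≲ 1e5; used here as the smooth-pipe estimate the problem specifies)
(b) Darcy-Weisbach: ΔP = f·(L/D)·½ρV²/1000 = 0.01448·(97/0.072)·½·1000·3.15²/1000 = 96.78 kPa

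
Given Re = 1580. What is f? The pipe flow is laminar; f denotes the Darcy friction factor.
Formula: f = \frac{64}{Re}
f = 64/1580 = 0.04051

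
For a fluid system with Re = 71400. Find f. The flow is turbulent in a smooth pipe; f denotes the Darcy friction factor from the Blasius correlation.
Formula: f = \frac{0.316}{Re^{0.25}}
f = 0.316/71400^0.25 = 0.01933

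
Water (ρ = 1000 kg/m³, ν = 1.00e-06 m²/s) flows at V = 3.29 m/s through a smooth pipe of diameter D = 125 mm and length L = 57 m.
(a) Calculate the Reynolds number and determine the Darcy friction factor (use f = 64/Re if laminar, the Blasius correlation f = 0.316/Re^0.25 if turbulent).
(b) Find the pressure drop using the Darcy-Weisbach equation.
(a) Re = V·D/ν = 3.29·0.125/1.00e-06 = 411250 → turbulent (Re > 4000); f = 0.316/Re^0.25 = 0.316/411250^0.25 = 0.012478 (Blasius is strictly valid for Re ≲ 1e5; used here as the smooth-pipe estimate the problem specifies)
(b) Darcy-Weisbach: ΔP = f·(L/D)·½ρV²/1000 = 0.012478·(57/0.125)·½·1000·3.29²/1000 = 30.79 kPa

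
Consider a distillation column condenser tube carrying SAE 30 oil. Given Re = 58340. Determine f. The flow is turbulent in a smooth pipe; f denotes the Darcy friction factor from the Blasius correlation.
Formula: f = \frac{0.316}{Re^{0.25}}
f = 0.316/58340^0.25 = 0.02033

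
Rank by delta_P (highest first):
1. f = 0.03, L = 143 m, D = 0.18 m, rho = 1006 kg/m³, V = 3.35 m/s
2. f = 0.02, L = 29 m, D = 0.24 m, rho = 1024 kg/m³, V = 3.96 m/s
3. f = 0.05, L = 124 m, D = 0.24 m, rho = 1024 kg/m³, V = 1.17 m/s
Case 1: delta_P = 134.5 kPa
Case 2: delta_P = 19.4 kPa
Case 3: delta_P = 18.11 kPa
Ranking (highest first): 1, 2, 3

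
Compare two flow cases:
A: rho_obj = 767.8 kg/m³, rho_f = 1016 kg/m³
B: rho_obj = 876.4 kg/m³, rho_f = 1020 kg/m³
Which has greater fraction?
fraction(A) = 0.7557, fraction(B) = 0.8592. Answer: B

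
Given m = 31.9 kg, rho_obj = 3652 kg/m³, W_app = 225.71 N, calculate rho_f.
Formula: W_{app} = mg\left(1 - \frac{\rho_f}{\rho_{obj}}\right)
Substituting knowns: 225.71 = 31.9·9.81·(1 − rho_f/3652)
Solving for rho_f: rho_f = 3652·(1 − 225.71/(31.9·9.81)) = 1018 kg/m³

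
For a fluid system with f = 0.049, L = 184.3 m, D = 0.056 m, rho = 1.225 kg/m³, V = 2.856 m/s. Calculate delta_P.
Formula: \Delta P = f \frac{L}{D} \frac{\rho V^2}{2}
delta_P = 0.049·(184.3/0.056)·0.5·1.225·2.856²/1000 = 0.8057 kPa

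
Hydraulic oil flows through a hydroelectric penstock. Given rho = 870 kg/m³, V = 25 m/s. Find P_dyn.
Formula: P_{dyn} = \frac{1}{2} \rho V^2
P_dyn = 0.5·870·25²/1000 = 271.9 kPa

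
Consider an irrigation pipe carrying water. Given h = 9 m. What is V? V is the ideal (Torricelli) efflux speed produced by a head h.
Formula: V = \sqrt{2 g h}
V = √(2·9.81·9) = 13.29 m/s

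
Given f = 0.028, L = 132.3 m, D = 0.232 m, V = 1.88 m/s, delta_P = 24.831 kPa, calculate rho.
Formula: \Delta P = f \frac{L}{D} \frac{\rho V^2}{2}
Substituting knowns: 24.831 = 0.028·(132.3/0.232)·0.5·rho·1.88²/1000
Solving for rho: rho = (24.831·1000)/(0.028·(132.3/0.232)·0.5·1.88²) = 880 kg/m³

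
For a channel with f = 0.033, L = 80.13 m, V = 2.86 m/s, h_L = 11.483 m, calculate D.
Formula: h_L = f \frac{L}{D} \frac{V^2}{2g}
Substituting knowns: 11.483 = 0.033·(80.13/D)·2.86²/(2·9.81)
Solving for D: D = 0.033·80.13·2.86²/(2·9.81·11.483) = 0.096 m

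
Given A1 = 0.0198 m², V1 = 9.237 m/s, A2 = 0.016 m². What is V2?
Formula: V_2 = \frac{A_1 V_1}{A_2}
V2 = 0.0198·9.237/0.016 = 11.43 m/s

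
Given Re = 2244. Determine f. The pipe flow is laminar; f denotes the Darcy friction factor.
Formula: f = \frac{64}{Re}
f = 64/2244 = 0.02852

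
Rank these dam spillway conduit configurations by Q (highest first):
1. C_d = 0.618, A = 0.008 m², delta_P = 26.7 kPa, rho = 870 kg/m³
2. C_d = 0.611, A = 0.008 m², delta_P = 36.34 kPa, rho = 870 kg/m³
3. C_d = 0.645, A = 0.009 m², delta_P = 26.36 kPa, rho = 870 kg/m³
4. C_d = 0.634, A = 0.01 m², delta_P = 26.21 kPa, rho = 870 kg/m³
Case 1: Q = 38.73 L/s
Case 2: Q = 44.68 L/s
Case 3: Q = 45.19 L/s
Case 4: Q = 49.21 L/s
Ranking (highest first): 4, 3, 2, 1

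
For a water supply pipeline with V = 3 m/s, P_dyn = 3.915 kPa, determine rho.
Formula: P_{dyn} = \frac{1}{2} \rho V^2
Substituting knowns: 3.915 = 0.5·rho·3²/1000
Solving for rho: rho = 2·(3.915·1000)/3² = 870 kg/m³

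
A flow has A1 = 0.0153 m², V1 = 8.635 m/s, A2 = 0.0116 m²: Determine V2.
Formula: V_2 = \frac{A_1 V_1}{A_2}
V2 = 0.0153·8.635/0.0116 = 11.39 m/s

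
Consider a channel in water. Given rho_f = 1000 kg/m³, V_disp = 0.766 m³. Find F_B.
Formula: F_B = \rho_f g V_{disp}
F_B = 1000·9.81·0.766 = 7514 N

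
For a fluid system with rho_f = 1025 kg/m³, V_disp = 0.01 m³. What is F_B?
Formula: F_B = \rho_f g V_{disp}
F_B = 1025·9.81·0.01 = 100.6 N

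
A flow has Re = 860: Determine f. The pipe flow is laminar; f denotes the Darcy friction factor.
Formula: f = \frac{64}{Re}
f = 64/860 = 0.07442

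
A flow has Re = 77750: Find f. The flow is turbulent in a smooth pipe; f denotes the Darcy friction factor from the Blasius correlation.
Formula: f = \frac{0.316}{Re^{0.25}}
f = 0.316/77750^0.25 = 0.01892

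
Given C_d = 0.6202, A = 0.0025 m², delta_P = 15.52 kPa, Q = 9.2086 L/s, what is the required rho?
Formula: Q = C_d A \sqrt{\frac{2 \Delta P}{\rho}}
Substituting knowns: 9.2086 = 0.6202·0.0025·√(2·(15.52·1000)/rho)·1000
Solving for rho: rho = 2·(15.52·1000)/((9.2086/1000)/(0.6202·0.0025))² = 880 kg/m³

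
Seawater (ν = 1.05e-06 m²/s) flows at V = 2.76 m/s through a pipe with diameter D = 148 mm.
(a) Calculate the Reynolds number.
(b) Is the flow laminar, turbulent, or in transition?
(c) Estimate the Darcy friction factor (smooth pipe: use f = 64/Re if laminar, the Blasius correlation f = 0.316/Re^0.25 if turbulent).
(a) Re = V·D/ν = 2.76·0.148/1.05e-06 = 389030
(b) Flow regime: turbulent (Re > 4000)
(c) Friction factor: f = 0.316/Re^0.25 = 0.316/389030^0.25 = 0.01265 (Blasius is strictly valid for Re ≲ 1e5; used here as the smooth-pipe estimate the problem specifies)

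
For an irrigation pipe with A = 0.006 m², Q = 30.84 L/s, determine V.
Formula: Q = A V
Substituting knowns: 30.84 = 0.006·V·1000
Solving for V: V = (30.84/1000)/0.006 = 5.14 m/s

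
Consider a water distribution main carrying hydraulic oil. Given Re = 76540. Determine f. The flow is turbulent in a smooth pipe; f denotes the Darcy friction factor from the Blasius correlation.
Formula: f = \frac{0.316}{Re^{0.25}}
f = 0.316/76540^0.25 = 0.019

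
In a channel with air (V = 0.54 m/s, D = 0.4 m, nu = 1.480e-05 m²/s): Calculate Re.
Formula: Re = \frac{V D}{\nu}
Re = 0.54·0.4/1.480e-05 = 14595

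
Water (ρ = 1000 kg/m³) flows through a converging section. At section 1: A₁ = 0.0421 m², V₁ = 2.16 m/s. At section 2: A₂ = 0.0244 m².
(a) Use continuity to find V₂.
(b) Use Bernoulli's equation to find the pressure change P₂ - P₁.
(a) Continuity: A₁V₁=A₂V₂ -> V₂=A₁V₁/A₂=0.0421*2.16/0.0244=3.73 m/s
(b) Bernoulli: P₂-P₁=0.5*rho*(V₁^2-V₂^2)/1000=0.5*1000*(2.16^2-3.73^2)/1000=-4.624 kPa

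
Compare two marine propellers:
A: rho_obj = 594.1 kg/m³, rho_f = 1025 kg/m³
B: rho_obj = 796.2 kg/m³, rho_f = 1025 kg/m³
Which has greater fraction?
fraction(A) = 0.5796, fraction(B) = 0.7768. Answer: B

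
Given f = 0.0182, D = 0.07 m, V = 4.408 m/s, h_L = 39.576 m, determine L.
Formula: h_L = f \frac{L}{D} \frac{V^2}{2g}
Substituting knowns: 39.576 = 0.0182·(L/0.07)·4.408²/(2·9.81)
Solving for L: L = 39.576·2·9.81·0.07/(0.0182·4.408²) = 153.7 m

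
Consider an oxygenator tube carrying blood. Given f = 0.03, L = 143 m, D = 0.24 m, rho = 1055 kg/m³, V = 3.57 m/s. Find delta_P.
Formula: \Delta P = f \frac{L}{D} \frac{\rho V^2}{2}
delta_P = 0.03·(143/0.24)·0.5·1055·3.57²/1000 = 120.2 kPa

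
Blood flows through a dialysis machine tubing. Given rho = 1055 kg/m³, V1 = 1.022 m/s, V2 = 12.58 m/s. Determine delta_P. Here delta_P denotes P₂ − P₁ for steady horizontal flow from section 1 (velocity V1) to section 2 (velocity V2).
Formula: \Delta P = \frac{1}{2} \rho (V_1^2 - V_2^2)
delta_P = 0.5·1055·(1.022² − 12.58²)/1000 = -82.93 kPa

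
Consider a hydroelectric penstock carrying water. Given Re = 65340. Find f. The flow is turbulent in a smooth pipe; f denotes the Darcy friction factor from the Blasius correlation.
Formula: f = \frac{0.316}{Re^{0.25}}
f = 0.316/65340^0.25 = 0.01976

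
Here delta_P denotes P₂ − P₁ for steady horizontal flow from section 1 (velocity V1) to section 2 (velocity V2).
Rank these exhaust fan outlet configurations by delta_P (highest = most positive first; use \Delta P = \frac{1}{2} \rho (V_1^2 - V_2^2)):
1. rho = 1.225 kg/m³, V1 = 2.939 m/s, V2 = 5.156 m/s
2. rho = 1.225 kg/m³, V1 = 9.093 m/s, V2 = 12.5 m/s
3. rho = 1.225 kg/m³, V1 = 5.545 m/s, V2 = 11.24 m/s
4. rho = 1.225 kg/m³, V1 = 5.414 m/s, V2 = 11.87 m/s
Case 1: delta_P = -0.01099 kPa
Case 2: delta_P = -0.04506 kPa
Case 3: delta_P = -0.05855 kPa
Case 4: delta_P = -0.06835 kPa
Ranking (highest first): 1, 2, 3, 4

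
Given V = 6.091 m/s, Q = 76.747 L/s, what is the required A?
Formula: Q = A V
Substituting knowns: 76.747 = A·6.091·1000
Solving for A: A = (76.747/1000)/6.091 = 0.0126 m²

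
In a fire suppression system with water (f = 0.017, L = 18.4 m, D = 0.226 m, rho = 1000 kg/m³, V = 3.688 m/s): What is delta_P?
Formula: \Delta P = f \frac{L}{D} \frac{\rho V^2}{2}
delta_P = 0.017·(18.4/0.226)·0.5·1000·3.688²/1000 = 9.413 kPa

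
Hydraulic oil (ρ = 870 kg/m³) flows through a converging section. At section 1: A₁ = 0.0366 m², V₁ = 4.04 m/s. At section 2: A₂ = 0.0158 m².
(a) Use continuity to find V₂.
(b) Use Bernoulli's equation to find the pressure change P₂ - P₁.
(a) Continuity: A₁V₁=A₂V₂ -> V₂=A₁V₁/A₂=0.0366*4.04/0.0158=9.36 m/s
(b) Bernoulli: P₂-P₁=0.5*rho*(V₁^2-V₂^2)/1000=0.5*870*(4.04^2-9.36^2)/1000=-31.01 kPa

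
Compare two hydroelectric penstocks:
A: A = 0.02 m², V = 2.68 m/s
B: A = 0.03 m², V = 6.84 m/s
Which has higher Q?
Q(A) = 53.6 L/s, Q(B) = 205.2 L/s. Answer: B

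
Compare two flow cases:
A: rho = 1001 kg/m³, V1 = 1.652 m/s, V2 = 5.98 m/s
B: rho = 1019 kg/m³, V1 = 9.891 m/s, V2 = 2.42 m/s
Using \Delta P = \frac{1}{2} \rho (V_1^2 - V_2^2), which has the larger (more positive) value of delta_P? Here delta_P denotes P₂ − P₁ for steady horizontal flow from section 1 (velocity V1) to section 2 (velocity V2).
delta_P(A) = -16.53 kPa, delta_P(B) = 46.86 kPa. Answer: B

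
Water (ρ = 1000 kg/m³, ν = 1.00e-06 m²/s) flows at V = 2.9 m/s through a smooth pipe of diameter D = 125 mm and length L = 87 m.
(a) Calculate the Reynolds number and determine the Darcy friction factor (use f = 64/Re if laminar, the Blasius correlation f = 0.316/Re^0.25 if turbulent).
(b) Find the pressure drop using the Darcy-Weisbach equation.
(a) Re = V·D/ν = 2.9·0.125/1.00e-06 = 362500 → turbulent (Re > 4000); f = 0.316/Re^0.25 = 0.316/362500^0.25 = 0.012878 (Blasius is strictly valid for Re ≲ 1e5; used here as the smooth-pipe estimate the problem specifies)
(b) Darcy-Weisbach: ΔP = f·(L/D)·½ρV²/1000 = 0.012878·(87/0.125)·½·1000·2.9²/1000 = 37.69 kPa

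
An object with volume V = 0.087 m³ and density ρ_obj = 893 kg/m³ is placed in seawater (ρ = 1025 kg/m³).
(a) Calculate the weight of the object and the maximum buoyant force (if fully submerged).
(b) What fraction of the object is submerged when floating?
(a) W=rho_obj*g*V=893*9.81*0.087=762.1 N; F_B(max)=rho*g*V=1025*9.81*0.087=874.8 N
(b) Floating fraction=rho_obj/rho=893/1025=0.871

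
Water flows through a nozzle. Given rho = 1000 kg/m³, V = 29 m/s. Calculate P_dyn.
Formula: P_{dyn} = \frac{1}{2} \rho V^2
P_dyn = 0.5·1000·29²/1000 = 420.5 kPa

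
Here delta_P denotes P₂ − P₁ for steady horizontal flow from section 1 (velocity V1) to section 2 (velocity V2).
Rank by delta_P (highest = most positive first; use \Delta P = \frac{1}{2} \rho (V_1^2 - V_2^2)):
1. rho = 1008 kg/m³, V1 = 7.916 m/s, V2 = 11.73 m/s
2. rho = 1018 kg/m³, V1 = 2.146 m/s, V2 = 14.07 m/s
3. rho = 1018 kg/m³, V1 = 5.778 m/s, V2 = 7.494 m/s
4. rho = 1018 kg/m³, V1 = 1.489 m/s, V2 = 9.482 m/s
Case 1: delta_P = -37.76 kPa
Case 2: delta_P = -98.42 kPa
Case 3: delta_P = -11.59 kPa
Case 4: delta_P = -44.63 kPa
Ranking (highest first): 3, 1, 4, 2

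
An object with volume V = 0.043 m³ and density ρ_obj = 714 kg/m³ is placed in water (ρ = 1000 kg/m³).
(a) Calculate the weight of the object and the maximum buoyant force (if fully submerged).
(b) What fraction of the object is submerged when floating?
(a) W=rho_obj*g*V=714*9.81*0.043=301.2 N; F_B(max)=rho*g*V=1000*9.81*0.043=421.8 N
(b) Floating fraction=rho_obj/rho=714/1000=0.714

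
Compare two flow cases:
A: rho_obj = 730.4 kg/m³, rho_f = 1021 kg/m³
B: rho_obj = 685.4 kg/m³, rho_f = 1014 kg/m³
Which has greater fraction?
fraction(A) = 0.7154, fraction(B) = 0.6759. Answer: A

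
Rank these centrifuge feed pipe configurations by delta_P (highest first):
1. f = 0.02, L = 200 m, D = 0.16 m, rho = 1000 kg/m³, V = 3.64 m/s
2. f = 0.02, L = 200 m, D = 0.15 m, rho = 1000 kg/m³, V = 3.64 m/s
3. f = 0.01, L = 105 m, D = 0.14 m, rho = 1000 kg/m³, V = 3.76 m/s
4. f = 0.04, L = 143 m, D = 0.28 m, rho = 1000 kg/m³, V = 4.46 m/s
Case 1: delta_P = 165.6 kPa
Case 2: delta_P = 176.7 kPa
Case 3: delta_P = 53.02 kPa
Case 4: delta_P = 203.2 kPa
Ranking (highest first): 4, 2, 1, 3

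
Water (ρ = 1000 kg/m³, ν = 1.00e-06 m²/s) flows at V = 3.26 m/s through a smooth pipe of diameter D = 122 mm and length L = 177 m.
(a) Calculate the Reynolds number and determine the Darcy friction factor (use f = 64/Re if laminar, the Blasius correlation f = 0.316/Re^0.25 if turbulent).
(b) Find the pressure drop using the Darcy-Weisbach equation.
(a) Re = V·D/ν = 3.26·0.122/1.00e-06 = 397720 → turbulent (Re > 4000); f = 0.316/Re^0.25 = 0.316/397720^0.25 = 0.012583 (Blasius is strictly valid for Re ≲ 1e5; used here as the smooth-pipe estimate the problem specifies)
(b) Darcy-Weisbach: ΔP = f·(L/D)·½ρV²/1000 = 0.012583·(177/0.122)·½·1000·3.26²/1000 = 97.01 kPa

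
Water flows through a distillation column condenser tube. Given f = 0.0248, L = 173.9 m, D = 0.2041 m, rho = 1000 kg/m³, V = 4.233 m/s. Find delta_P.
Formula: \Delta P = f \frac{L}{D} \frac{\rho V^2}{2}
delta_P = 0.0248·(173.9/0.2041)·0.5·1000·4.233²/1000 = 189.3 kPa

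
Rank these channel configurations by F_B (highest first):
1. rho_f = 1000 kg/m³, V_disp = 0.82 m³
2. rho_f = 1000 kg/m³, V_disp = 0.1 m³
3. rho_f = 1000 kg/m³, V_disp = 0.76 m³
Case 1: F_B = 8044 N
Case 2: F_B = 981 N
Case 3: F_B = 7456 N
Ranking (highest first): 1, 3, 2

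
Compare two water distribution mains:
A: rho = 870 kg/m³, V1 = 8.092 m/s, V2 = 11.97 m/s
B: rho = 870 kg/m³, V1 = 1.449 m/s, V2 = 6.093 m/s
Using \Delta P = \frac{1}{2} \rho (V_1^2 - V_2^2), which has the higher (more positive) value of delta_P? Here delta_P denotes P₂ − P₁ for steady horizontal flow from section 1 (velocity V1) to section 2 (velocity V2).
delta_P(A) = -33.84 kPa, delta_P(B) = -15.24 kPa. Answer: B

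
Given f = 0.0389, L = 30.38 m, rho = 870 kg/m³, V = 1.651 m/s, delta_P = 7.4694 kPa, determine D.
Formula: \Delta P = f \frac{L}{D} \frac{\rho V^2}{2}
Substituting knowns: 7.4694 = 0.0389·(30.38/D)·0.5·870·1.651²/1000
Solving for D: D = 0.0389·30.38·0.5·870·1.651²/(7.4694·1000) = 0.1876 m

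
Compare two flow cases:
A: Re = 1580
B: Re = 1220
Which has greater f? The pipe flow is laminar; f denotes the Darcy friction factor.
f(A) = 0.04051, f(B) = 0.05246. Answer: B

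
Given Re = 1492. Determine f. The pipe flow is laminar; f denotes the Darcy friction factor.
Formula: f = \frac{64}{Re}
f = 64/1492 = 0.0429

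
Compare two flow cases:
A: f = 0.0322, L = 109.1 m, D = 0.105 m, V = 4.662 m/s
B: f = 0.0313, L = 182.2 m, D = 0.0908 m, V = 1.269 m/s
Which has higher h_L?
h_L(A) = 37.06 m, h_L(B) = 5.155 m. Answer: A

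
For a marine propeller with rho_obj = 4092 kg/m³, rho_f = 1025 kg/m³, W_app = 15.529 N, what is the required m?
Formula: W_{app} = mg\left(1 - \frac{\rho_f}{\rho_{obj}}\right)
Substituting knowns: 15.529 = m·9.81·(1 − 1025/4092)
Solving for m: m = 15.529/(9.81·(1 − 1025/4092)) = 2.112 kg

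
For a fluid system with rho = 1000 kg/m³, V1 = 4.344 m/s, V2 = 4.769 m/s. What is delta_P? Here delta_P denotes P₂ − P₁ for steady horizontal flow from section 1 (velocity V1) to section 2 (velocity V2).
Formula: \Delta P = \frac{1}{2} \rho (V_1^2 - V_2^2)
delta_P = 0.5·1000·(4.344² − 4.769²)/1000 = -1.937 kPa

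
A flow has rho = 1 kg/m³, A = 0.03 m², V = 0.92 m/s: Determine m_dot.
Formula: \dot{m} = \rho A V
m_dot = 1·0.03·0.92 = 0.0276 kg/s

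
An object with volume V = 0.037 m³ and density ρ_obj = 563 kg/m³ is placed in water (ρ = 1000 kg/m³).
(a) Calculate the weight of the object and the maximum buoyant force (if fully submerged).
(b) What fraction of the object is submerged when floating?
(a) W=rho_obj*g*V=563*9.81*0.037=204.4 N; F_B(max)=rho*g*V=1000*9.81*0.037=363.0 N
(b) Floating fraction=rho_obj/rho=563/1000=0.563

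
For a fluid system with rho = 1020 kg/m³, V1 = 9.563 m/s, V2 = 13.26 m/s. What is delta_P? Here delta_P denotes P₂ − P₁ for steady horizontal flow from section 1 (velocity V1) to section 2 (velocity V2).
Formula: \Delta P = \frac{1}{2} \rho (V_1^2 - V_2^2)
delta_P = 0.5·1020·(9.563² − 13.26²)/1000 = -43.03 kPa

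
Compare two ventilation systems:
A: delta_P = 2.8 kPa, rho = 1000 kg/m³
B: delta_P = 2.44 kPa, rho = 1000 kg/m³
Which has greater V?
V(A) = 2.366 m/s, V(B) = 2.209 m/s. Answer: A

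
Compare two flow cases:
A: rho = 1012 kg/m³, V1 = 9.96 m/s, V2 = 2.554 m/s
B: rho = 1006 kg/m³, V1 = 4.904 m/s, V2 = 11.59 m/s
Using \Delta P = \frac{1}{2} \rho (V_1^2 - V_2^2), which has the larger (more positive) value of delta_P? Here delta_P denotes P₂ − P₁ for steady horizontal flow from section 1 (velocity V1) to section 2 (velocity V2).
delta_P(A) = 46.9 kPa, delta_P(B) = -55.47 kPa. Answer: A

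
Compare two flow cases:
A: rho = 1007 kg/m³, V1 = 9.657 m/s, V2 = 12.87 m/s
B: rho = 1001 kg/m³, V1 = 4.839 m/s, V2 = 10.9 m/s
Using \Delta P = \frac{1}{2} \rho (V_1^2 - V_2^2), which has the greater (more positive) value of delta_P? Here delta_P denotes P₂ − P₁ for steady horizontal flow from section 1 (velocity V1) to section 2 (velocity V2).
delta_P(A) = -36.44 kPa, delta_P(B) = -47.74 kPa. Answer: A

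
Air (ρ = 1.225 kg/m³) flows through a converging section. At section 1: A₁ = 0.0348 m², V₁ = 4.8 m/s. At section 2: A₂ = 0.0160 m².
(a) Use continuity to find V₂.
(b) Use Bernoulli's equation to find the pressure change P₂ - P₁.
(a) Continuity: A₁V₁=A₂V₂ -> V₂=A₁V₁/A₂=0.0348*4.8/0.0160=10.44 m/s
(b) Bernoulli: P₂-P₁=0.5*rho*(V₁^2-V₂^2)/1000=0.5*1.225*(4.8^2-10.44^2)/1000=-0.05265 kPa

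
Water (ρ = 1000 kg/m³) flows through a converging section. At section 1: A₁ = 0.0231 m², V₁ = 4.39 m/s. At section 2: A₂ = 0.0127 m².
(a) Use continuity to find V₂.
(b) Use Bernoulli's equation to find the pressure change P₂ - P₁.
(a) Continuity: A₁V₁=A₂V₂ -> V₂=A₁V₁/A₂=0.0231*4.39/0.0127=7.98 m/s
(b) Bernoulli: P₂-P₁=0.5*rho*(V₁^2-V₂^2)/1000=0.5*1000*(4.39^2-7.98^2)/1000=-22.2 kPa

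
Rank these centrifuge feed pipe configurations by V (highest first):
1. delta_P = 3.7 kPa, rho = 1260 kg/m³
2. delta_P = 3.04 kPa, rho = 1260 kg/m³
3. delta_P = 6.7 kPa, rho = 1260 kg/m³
Case 1: V = 2.423 m/s
Case 2: V = 2.197 m/s
Case 3: V = 3.261 m/s
Ranking (highest first): 3, 1, 2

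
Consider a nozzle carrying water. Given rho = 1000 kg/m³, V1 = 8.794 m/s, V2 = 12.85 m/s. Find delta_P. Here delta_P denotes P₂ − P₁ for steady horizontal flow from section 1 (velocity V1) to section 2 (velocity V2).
Formula: \Delta P = \frac{1}{2} \rho (V_1^2 - V_2^2)
delta_P = 0.5·1000·(8.794² − 12.85²)/1000 = -43.89 kPa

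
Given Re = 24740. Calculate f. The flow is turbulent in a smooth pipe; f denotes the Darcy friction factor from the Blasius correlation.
Formula: f = \frac{0.316}{Re^{0.25}}
f = 0.316/24740^0.25 = 0.0252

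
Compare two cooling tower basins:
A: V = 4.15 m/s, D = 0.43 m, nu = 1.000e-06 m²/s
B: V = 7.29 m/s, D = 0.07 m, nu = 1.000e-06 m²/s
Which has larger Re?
Re(A) = 1.785e+06, Re(B) = 510300. Answer: A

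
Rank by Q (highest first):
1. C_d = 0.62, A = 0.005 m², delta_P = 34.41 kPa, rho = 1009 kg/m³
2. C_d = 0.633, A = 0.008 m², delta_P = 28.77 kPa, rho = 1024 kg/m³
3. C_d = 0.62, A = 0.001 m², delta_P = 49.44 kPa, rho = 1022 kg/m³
Case 1: Q = 25.6 L/s
Case 2: Q = 37.96 L/s
Case 3: Q = 6.098 L/s
Ranking (highest first): 2, 1, 3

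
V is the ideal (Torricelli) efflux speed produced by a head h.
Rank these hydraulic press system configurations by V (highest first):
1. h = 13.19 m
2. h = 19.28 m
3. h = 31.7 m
Case 1: V = 16.09 m/s
Case 2: V = 19.45 m/s
Case 3: V = 24.94 m/s
Ranking (highest first): 3, 2, 1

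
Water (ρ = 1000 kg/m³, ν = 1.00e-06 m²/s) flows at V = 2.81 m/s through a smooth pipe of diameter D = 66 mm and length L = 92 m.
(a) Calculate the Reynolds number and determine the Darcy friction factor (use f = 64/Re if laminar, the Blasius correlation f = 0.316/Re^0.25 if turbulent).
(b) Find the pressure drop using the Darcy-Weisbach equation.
(a) Re = V·D/ν = 2.81·0.066/1.00e-06 = 185460 → turbulent (Re > 4000); f = 0.316/Re^0.25 = 0.316/185460^0.25 = 0.015227 (Blasius is strictly valid for Re ≲ 1e5; used here as the smooth-pipe estimate the problem specifies)
(b) Darcy-Weisbach: ΔP = f·(L/D)·½ρV²/1000 = 0.015227·(92/0.066)·½·1000·2.81²/1000 = 83.8 kPa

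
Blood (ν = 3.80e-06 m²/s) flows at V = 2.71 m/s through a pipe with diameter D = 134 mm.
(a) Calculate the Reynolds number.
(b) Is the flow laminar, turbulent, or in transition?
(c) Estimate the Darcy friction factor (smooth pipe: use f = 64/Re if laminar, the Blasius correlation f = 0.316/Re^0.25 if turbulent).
(a) Re = V·D/ν = 2.71·0.134/3.80e-06 = 95563
(b) Flow regime: turbulent (Re > 4000)
(c) Friction factor: f = 0.316/Re^0.25 = 0.316/95563^0.25 = 0.01797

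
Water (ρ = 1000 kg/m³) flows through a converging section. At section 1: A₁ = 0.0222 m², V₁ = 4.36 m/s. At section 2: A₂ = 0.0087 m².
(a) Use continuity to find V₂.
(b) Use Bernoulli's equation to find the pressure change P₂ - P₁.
(a) Continuity: A₁V₁=A₂V₂ -> V₂=A₁V₁/A₂=0.0222*4.36/0.0087=11.13 m/s
(b) Bernoulli: P₂-P₁=0.5*rho*(V₁^2-V₂^2)/1000=0.5*1000*(4.36^2-11.13^2)/1000=-52.43 kPa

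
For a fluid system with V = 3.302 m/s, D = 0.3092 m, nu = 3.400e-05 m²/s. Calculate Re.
Formula: Re = \frac{V D}{\nu}
Re = 3.302·0.3092/3.400e-05 = 30029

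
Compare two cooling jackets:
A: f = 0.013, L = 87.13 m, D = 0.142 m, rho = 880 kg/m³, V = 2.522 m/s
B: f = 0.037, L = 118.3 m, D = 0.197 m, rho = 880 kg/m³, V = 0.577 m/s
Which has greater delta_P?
delta_P(A) = 22.32 kPa, delta_P(B) = 3.255 kPa. Answer: A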